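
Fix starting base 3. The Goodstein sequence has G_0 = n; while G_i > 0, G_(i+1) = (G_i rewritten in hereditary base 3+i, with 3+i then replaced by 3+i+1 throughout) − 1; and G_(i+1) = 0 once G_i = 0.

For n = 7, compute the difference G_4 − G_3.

[0] 7 ≡ 2·3 + 1 (base 3). Lift 4: 9. −1: 8.
[1] 8 ≡ 2·4 (base 4). Lift 5: 10. −1: 9.
[2] 9 ≡ 5 + 4 (base 5). Lift 6: 10. −1: 9.
[3] 9 ≡ 6 + 3 (base 6). Lift 7: 10. −1: 9.

0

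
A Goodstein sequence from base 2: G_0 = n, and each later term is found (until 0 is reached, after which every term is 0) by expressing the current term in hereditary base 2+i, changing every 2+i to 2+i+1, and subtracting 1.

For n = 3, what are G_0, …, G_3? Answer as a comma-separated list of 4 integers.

3, 3, 3, 2

step 0: 3 = 2 + 1; sub 3 for 2: 3 + 1; = 4; G_1 = 4−1 = 3
step 1: 3 = 3; sub 4 for 3: 4; = 4; G_2 = 4−1 = 3
step 2: 3 = 3; sub 5 for 4: 3; = 3; G_3 = 3−1 = 2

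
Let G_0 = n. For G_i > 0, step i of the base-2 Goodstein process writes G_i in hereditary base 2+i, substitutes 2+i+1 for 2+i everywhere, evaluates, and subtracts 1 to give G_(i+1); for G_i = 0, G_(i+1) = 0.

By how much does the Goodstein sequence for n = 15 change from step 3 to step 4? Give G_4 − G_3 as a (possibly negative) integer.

307841

15 —HB2→ 2^(2 + 1) + 2^2 + 2 + 1 —bump→ 3^(3 + 1) + 3^3 + 3 + 1 = 112 —(−1)→ 111
111 —HB3→ 3^(3 + 1) + 3^3 + 3 —bump→ 4^(4 + 1) + 4^4 + 4 = 1284 —(−1)→ 1283
1283 —HB4→ 4^(4 + 1) + 4^4 + 3 —bump→ 5^(5 + 1) + 5^5 + 3 = 18753 —(−1)→ 18752
18752 —HB5→ 5^(5 + 1) + 5^5 + 2 —bump→ 6^(6 + 1) + 6^6 + 2 = 326594 —(−1)→ 326593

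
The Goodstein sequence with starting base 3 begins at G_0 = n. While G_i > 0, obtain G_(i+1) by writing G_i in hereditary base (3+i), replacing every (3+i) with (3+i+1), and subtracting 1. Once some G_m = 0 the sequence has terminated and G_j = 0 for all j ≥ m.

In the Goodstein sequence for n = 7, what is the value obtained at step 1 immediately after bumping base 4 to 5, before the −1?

10

G_0=7  [base 3] 2·3 + 1  →[3↦4]→  2·4 + 1 = 9  −1 ⇒ G_1=8
G_1=8  [base 4] 2·4  →[4↦5]→  2·5 = 10  −1 ⇒ G_2=9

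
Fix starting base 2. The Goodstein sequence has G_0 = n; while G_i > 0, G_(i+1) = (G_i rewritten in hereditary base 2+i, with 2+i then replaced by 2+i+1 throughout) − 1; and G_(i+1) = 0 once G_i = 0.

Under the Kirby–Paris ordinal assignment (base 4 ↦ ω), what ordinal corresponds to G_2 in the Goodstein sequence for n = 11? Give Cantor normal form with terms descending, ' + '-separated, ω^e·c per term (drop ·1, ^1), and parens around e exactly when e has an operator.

ω^(ω + 1) + 3

11 —HB2→ 2^(2 + 1) + 2 + 1 —bump→ 3^(3 + 1) + 3 + 1 = 85 —(−1)→ 84
84 —HB3→ 3^(3 + 1) + 3 —bump→ 4^(4 + 1) + 4 = 1028 —(−1)→ 1027
1027 —HB4→ 4^(4 + 1) + 3 —bump→ 5^(5 + 1) + 3 = 15628 —(−1)→ 15627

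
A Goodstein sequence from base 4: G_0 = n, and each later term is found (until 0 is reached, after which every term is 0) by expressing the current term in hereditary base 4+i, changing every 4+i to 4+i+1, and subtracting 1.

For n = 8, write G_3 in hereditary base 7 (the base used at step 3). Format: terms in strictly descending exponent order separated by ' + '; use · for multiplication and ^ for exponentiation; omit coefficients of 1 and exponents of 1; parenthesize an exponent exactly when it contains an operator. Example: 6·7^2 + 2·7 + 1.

7 + 2

8 —HB4→ 2·4 —bump→ 2·5 = 10 —(−1)→ 9
9 —HB5→ 5 + 4 —bump→ 6 + 4 = 10 —(−1)→ 9
9 —HB6→ 6 + 3 —bump→ 7 + 3 = 10 —(−1)→ 9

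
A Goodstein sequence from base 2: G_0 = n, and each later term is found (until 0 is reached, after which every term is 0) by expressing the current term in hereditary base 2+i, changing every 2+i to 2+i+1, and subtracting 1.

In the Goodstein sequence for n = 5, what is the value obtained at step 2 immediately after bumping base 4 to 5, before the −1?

468

i=0: 5 = 2^2 + 1 (b=2); 2→3: 3^3 + 1 = 28; 28−1 = 27
i=1: 27 = 3^3 (b=3); 3→4: 4^4 = 256; 256−1 = 255
i=2: 255 = 3·4^3 + 3·4^2 + 3·4 + 3 (b=4); 4→5: 3·5^3 + 3·5^2 + 3·5 + 3 = 468; 468−1 = 467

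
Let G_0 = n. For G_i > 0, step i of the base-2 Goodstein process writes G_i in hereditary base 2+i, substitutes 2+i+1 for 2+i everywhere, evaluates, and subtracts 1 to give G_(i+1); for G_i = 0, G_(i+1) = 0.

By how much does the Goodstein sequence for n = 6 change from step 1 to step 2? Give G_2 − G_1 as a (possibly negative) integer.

228

G_0=6  [base 2] 2^2 + 2  →[2↦3]→  3^3 + 3 = 30  −1 ⇒ G_1=29
G_1=29  [base 3] 3^3 + 2  →[3↦4]→  4^4 + 2 = 258  −1 ⇒ G_2=257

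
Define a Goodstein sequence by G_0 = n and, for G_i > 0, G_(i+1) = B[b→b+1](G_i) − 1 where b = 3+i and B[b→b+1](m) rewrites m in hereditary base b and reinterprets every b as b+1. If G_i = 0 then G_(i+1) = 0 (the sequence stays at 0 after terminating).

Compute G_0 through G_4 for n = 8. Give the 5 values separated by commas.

(0) 8|_3 = 2·3 + 2 ↦ 2·4 + 2|_4 = 10 ⇒ 9
(1) 9|_4 = 2·4 + 1 ↦ 2·5 + 1|_5 = 11 ⇒ 10
(2) 10|_5 = 2·5 ↦ 2·6|_6 = 12 ⇒ 11
(3) 11|_6 = 6 + 5 ↦ 7 + 5|_7 = 12 ⇒ 11

8, 9, 10, 11, 11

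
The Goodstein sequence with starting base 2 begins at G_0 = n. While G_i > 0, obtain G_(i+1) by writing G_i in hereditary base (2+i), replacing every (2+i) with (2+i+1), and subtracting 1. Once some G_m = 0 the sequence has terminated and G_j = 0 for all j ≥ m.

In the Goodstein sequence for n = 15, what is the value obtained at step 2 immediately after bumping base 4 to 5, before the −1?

(0) 15|_2 = 2^(2 + 1) + 2^2 + 2 + 1 ↦ 3^(3 + 1) + 3^3 + 3 + 1|_3 = 112 ⇒ 111
(1) 111|_3 = 3^(3 + 1) + 3^3 + 3 ↦ 4^(4 + 1) + 4^4 + 4|_4 = 1284 ⇒ 1283
(2) 1283|_4 = 4^(4 + 1) + 4^4 + 3 ↦ 5^(5 + 1) + 5^5 + 3|_5 = 18753 ⇒ 18752

18753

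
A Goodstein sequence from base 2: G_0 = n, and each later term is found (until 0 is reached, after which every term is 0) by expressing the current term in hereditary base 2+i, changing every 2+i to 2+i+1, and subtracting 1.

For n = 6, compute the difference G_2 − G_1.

228

G_0=6  [base 2] 2^2 + 2  →[2↦3]→  3^3 + 3 = 30  −1 ⇒ G_1=29
G_1=29  [base 3] 3^3 + 2  →[3↦4]→  4^4 + 2 = 258  −1 ⇒ G_2=257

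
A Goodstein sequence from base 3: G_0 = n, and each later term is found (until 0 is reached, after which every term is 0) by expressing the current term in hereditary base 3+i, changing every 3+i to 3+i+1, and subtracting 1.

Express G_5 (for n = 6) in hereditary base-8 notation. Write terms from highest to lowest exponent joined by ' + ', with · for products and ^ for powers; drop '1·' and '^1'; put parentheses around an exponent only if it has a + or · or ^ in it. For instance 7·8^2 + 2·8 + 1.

7

G_0 = 6. HB_3(6) = 2·3. Bump = 8. G_1 = 7.
G_1 = 7. HB_4(7) = 4 + 3. Bump = 8. G_2 = 7.
G_2 = 7. HB_5(7) = 5 + 2. Bump = 8. G_3 = 7.
G_3 = 7. HB_6(7) = 6 + 1. Bump = 8. G_4 = 7.
G_4 = 7. HB_7(7) = 7. Bump = 8. G_5 = 7.
G_5 = 7. HB_8(7) = 7. Bump = 7. G_6 = 6.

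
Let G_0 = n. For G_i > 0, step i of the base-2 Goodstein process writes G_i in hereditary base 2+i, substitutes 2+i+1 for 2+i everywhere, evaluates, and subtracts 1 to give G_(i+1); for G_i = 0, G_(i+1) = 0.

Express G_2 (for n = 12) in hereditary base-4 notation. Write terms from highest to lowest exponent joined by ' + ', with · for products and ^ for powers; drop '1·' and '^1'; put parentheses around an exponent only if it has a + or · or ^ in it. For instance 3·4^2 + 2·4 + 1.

4^(4 + 1) + 2·4^2 + 2·4 + 1

(0) 12|_2 = 2^(2 + 1) + 2^2 ↦ 3^(3 + 1) + 3^3|_3 = 108 ⇒ 107
(1) 107|_3 = 3^(3 + 1) + 2·3^2 + 2·3 + 2 ↦ 4^(4 + 1) + 2·4^2 + 2·4 + 2|_4 = 1066 ⇒ 1065
(2) 1065|_4 = 4^(4 + 1) + 2·4^2 + 2·4 + 1 ↦ 5^(5 + 1) + 2·5^2 + 2·5 + 1|_5 = 15686 ⇒ 15685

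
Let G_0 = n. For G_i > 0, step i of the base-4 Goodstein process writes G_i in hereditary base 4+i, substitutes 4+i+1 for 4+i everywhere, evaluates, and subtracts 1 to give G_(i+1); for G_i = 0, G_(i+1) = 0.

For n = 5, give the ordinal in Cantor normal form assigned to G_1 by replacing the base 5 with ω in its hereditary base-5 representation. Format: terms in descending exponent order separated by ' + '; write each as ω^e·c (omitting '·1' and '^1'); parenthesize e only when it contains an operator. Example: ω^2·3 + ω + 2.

G_0=5  [base 4] 4 + 1  →[4↦5]→  5 + 1 = 6  −1 ⇒ G_1=5
G_1=5  [base 5] 5  →[5↦6]→  6 = 6  −1 ⇒ G_2=5

ω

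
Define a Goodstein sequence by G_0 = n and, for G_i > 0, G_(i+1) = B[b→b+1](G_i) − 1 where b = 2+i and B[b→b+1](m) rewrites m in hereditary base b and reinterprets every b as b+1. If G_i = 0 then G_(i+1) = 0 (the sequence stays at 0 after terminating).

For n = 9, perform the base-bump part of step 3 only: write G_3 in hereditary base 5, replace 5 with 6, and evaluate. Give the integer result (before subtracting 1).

G_0=9  [base 2] 2^(2 + 1) + 1  →[2↦3]→  3^(3 + 1) + 1 = 82  −1 ⇒ G_1=81
G_1=81  [base 3] 3^(3 + 1)  →[3↦4]→  4^(4 + 1) = 1024  −1 ⇒ G_2=1023
G_2=1023  [base 4] 3·4^4 + 3·4^3 + 3·4^2 + 3·4 + 3  →[4↦5]→  3·5^5 + 3·5^3 + 3·5^2 + 3·5 + 3 = 9843  −1 ⇒ G_3=9842
G_3=9842  [base 5] 3·5^5 + 3·5^3 + 3·5^2 + 3·5 + 2  →[5↦6]→  3·6^6 + 3·6^3 + 3·6^2 + 3·6 + 2 = 140744  −1 ⇒ G_4=140743

140744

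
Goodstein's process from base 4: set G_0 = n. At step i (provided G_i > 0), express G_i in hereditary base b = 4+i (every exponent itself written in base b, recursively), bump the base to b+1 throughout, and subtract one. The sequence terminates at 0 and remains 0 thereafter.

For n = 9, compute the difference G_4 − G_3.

i=0: 9 = 2·4 + 1 (b=4); 4→5: 2·5 + 1 = 11; 11−1 = 10
i=1: 10 = 2·5 (b=5); 5→6: 2·6 = 12; 12−1 = 11
i=2: 11 = 6 + 5 (b=6); 6→7: 7 + 5 = 12; 12−1 = 11
i=3: 11 = 7 + 4 (b=7); 7→8: 8 + 4 = 12; 12−1 = 11

0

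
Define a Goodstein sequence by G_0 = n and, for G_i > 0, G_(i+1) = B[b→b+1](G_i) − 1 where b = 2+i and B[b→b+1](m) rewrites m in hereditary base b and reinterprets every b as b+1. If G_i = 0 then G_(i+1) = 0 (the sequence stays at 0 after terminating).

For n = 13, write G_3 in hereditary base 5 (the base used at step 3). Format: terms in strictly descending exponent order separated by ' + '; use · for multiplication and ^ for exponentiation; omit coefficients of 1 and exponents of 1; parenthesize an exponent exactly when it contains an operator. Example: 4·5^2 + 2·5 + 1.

(0) 13|_2 = 2^(2 + 1) + 2^2 + 1 ↦ 3^(3 + 1) + 3^3 + 1|_3 = 109 ⇒ 108
(1) 108|_3 = 3^(3 + 1) + 3^3 ↦ 4^(4 + 1) + 4^4|_4 = 1280 ⇒ 1279
(2) 1279|_4 = 4^(4 + 1) + 3·4^3 + 3·4^2 + 3·4 + 3 ↦ 5^(5 + 1) + 3·5^3 + 3·5^2 + 3·5 + 3|_5 = 16093 ⇒ 16092
(3) 16092|_5 = 5^(5 + 1) + 3·5^3 + 3·5^2 + 3·5 + 2 ↦ 6^(6 + 1) + 3·6^3 + 3·6^2 + 3·6 + 2|_6 = 280712 ⇒ 280711

5^(5 + 1) + 3·5^3 + 3·5^2 + 3·5 + 2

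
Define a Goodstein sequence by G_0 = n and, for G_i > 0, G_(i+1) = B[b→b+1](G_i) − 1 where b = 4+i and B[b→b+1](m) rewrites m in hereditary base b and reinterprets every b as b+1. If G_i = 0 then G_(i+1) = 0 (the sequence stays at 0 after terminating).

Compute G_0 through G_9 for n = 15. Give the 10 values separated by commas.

G_0 = 15. HB_4(15) = 3·4 + 3. Bump = 18. G_1 = 17.
G_1 = 17. HB_5(17) = 3·5 + 2. Bump = 20. G_2 = 19.
G_2 = 19. HB_6(19) = 3·6 + 1. Bump = 22. G_3 = 21.
G_3 = 21. HB_7(21) = 3·7. Bump = 24. G_4 = 23.
G_4 = 23. HB_8(23) = 2·8 + 7. Bump = 25. G_5 = 24.
G_5 = 24. HB_9(24) = 2·9 + 6. Bump = 26. G_6 = 25.
G_6 = 25. HB_10(25) = 2·10 + 5. Bump = 27. G_7 = 26.
G_7 = 26. HB_11(26) = 2·11 + 4. Bump = 28. G_8 = 27.
G_8 = 27. HB_12(27) = 2·12 + 3. Bump = 29. G_9 = 28.

15, 17, 19, 21, 23, 24, 25, 26, 27, 28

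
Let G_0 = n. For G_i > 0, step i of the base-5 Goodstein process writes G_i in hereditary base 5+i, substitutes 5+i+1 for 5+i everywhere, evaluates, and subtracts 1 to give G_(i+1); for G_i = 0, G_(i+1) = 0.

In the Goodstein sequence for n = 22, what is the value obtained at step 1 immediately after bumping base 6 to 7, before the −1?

G_0=22  [base 5] 4·5 + 2  →[5↦6]→  4·6 + 2 = 26  −1 ⇒ G_1=25
G_1=25  [base 6] 4·6 + 1  →[6↦7]→  4·7 + 1 = 29  −1 ⇒ G_2=28

29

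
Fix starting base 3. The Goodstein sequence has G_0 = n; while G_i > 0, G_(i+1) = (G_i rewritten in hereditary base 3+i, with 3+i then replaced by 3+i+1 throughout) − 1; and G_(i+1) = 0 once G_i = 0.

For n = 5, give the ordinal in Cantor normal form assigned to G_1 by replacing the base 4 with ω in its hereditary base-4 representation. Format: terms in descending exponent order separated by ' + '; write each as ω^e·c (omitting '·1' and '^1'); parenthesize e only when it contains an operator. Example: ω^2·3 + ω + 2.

i=0: 5 = 3 + 2 (b=3); 3→4: 4 + 2 = 6; 6−1 = 5
i=1: 5 = 4 + 1 (b=4); 4→5: 5 + 1 = 6; 6−1 = 5

ω + 1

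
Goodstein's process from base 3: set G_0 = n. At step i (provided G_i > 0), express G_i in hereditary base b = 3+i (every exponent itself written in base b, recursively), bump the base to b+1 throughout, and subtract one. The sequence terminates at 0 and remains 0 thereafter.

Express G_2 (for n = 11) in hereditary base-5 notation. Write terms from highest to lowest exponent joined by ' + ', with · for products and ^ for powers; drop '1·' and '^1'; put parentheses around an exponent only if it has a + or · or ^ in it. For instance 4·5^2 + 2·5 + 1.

5^2

step 0: 11 = 3^2 + 2; sub 4 for 3: 4^2 + 2; = 18; G_1 = 18−1 = 17
step 1: 17 = 4^2 + 1; sub 5 for 4: 5^2 + 1; = 26; G_2 = 26−1 = 25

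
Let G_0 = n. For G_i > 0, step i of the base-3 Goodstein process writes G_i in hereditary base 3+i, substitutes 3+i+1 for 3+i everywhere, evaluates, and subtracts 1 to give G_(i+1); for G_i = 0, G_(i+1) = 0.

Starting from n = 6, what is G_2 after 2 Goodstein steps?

7

base 3: 6 = 2·3; at 4: 2·4 = 8; next = 7
base 4: 7 = 4 + 3; at 5: 5 + 3 = 8; next = 7
base 5: 7 = 5 + 2; at 6: 6 + 2 = 8; next = 7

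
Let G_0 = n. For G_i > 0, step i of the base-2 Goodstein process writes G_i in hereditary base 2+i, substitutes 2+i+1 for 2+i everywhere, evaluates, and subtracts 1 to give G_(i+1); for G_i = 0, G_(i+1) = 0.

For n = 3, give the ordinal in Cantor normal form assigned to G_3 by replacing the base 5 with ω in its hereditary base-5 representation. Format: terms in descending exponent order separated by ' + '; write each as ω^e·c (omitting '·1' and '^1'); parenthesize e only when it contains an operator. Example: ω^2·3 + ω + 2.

3 —HB2→ 2 + 1 —bump→ 3 + 1 = 4 —(−1)→ 3
3 —HB3→ 3 —bump→ 4 = 4 —(−1)→ 3
3 —HB4→ 3 —bump→ 3 = 3 —(−1)→ 2
2 —HB5→ 2 —bump→ 2 = 2 —(−1)→ 1

2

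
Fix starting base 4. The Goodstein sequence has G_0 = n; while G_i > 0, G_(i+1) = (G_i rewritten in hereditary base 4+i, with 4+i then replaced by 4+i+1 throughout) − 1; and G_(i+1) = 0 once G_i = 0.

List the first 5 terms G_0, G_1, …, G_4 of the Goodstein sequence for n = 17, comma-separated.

(0) 17|_4 = 4^2 + 1 ↦ 5^2 + 1|_5 = 26 ⇒ 25
(1) 25|_5 = 5^2 ↦ 6^2|_6 = 36 ⇒ 35
(2) 35|_6 = 5·6 + 5 ↦ 5·7 + 5|_7 = 40 ⇒ 39
(3) 39|_7 = 5·7 + 4 ↦ 5·8 + 4|_8 = 44 ⇒ 43

17, 25, 35, 39, 43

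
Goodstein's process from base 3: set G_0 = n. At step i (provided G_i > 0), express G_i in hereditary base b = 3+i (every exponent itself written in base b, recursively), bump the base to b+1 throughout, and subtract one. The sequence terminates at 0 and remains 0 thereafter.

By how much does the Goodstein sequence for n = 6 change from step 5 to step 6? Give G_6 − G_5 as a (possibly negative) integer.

(0) 6|_3 = 2·3 ↦ 2·4|_4 = 8 ⇒ 7
(1) 7|_4 = 4 + 3 ↦ 5 + 3|_5 = 8 ⇒ 7
(2) 7|_5 = 5 + 2 ↦ 6 + 2|_6 = 8 ⇒ 7
(3) 7|_6 = 6 + 1 ↦ 7 + 1|_7 = 8 ⇒ 7
(4) 7|_7 = 7 ↦ 8|_8 = 8 ⇒ 7
(5) 7|_8 = 7 ↦ 7|_9 = 7 ⇒ 6

-1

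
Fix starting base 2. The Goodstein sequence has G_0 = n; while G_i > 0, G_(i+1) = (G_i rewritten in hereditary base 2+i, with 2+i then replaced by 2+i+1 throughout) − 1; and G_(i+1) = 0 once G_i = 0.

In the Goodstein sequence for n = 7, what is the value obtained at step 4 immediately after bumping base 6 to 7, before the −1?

step 0: 7 = 2^2 + 2 + 1; sub 3 for 2: 3^3 + 3 + 1; = 31; G_1 = 31−1 = 30
step 1: 30 = 3^3 + 3; sub 4 for 3: 4^4 + 4; = 260; G_2 = 260−1 = 259
step 2: 259 = 4^4 + 3; sub 5 for 4: 5^5 + 3; = 3128; G_3 = 3128−1 = 3127
step 3: 3127 = 5^5 + 2; sub 6 for 5: 6^6 + 2; = 46658; G_4 = 46658−1 = 46657

823544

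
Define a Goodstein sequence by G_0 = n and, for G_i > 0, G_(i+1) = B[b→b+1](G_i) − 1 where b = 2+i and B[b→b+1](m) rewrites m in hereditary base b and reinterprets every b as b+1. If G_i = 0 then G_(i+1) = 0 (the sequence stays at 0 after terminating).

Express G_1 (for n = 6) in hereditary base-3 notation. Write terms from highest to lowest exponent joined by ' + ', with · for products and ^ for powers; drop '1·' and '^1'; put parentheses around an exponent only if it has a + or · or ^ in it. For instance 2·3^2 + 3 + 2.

(0) 6|_2 = 2^2 + 2 ↦ 3^3 + 3|_3 = 30 ⇒ 29
(1) 29|_3 = 3^3 + 2 ↦ 4^4 + 2|_4 = 258 ⇒ 257

3^3 + 2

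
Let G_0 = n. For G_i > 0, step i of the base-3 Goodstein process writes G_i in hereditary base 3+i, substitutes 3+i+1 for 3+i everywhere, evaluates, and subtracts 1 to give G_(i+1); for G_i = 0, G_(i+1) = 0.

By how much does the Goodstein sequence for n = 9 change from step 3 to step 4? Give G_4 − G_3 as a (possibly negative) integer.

2

9 —HB3→ 3^2 —bump→ 4^2 = 16 —(−1)→ 15
15 —HB4→ 3·4 + 3 —bump→ 3·5 + 3 = 18 —(−1)→ 17
17 —HB5→ 3·5 + 2 —bump→ 3·6 + 2 = 20 —(−1)→ 19
19 —HB6→ 3·6 + 1 —bump→ 3·7 + 1 = 22 —(−1)→ 21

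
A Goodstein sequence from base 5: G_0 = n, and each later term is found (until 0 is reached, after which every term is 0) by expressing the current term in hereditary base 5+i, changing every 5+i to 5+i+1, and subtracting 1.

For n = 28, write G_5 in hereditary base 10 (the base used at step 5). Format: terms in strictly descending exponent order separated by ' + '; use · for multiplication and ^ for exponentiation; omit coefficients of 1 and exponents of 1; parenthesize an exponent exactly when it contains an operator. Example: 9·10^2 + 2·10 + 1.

8·10 + 7

G_0=28  [base 5] 5^2 + 3  →[5↦6]→  6^2 + 3 = 39  −1 ⇒ G_1=38
G_1=38  [base 6] 6^2 + 2  →[6↦7]→  7^2 + 2 = 51  −1 ⇒ G_2=50
G_2=50  [base 7] 7^2 + 1  →[7↦8]→  8^2 + 1 = 65  −1 ⇒ G_3=64
G_3=64  [base 8] 8^2  →[8↦9]→  9^2 = 81  −1 ⇒ G_4=80
G_4=80  [base 9] 8·9 + 8  →[9↦10]→  8·10 + 8 = 88  −1 ⇒ G_5=87
G_5=87  [base 10] 8·10 + 7  →[10↦11]→  8·11 + 7 = 95  −1 ⇒ G_6=94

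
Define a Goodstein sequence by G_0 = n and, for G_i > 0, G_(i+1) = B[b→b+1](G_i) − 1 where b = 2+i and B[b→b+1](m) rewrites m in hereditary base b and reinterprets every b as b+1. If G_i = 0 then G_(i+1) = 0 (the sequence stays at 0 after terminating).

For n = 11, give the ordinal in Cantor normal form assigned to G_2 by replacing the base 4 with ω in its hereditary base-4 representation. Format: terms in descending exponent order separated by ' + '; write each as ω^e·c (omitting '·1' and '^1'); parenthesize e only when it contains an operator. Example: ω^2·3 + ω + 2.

base 2: 11 = 2^(2 + 1) + 2 + 1; at 3: 3^(3 + 1) + 3 + 1 = 85; next = 84
base 3: 84 = 3^(3 + 1) + 3; at 4: 4^(4 + 1) + 4 = 1028; next = 1027
base 4: 1027 = 4^(4 + 1) + 3; at 5: 5^(5 + 1) + 3 = 15628; next = 15627

ω^(ω + 1) + 3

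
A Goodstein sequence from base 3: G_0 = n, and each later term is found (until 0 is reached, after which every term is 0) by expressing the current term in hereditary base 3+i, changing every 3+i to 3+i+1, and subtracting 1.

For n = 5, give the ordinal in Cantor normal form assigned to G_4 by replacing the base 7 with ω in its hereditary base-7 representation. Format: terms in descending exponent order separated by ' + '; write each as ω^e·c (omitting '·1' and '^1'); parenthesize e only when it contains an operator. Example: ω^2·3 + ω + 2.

(0) 5|_3 = 3 + 2 ↦ 4 + 2|_4 = 6 ⇒ 5
(1) 5|_4 = 4 + 1 ↦ 5 + 1|_5 = 6 ⇒ 5
(2) 5|_5 = 5 ↦ 6|_6 = 6 ⇒ 5
(3) 5|_6 = 5 ↦ 5|_7 = 5 ⇒ 4
(4) 4|_7 = 4 ↦ 4|_8 = 4 ⇒ 3

4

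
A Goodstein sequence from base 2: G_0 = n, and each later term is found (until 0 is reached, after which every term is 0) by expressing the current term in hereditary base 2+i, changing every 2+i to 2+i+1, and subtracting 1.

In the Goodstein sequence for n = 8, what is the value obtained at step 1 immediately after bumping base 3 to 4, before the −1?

554

base 2: 8 = 2^(2 + 1); at 3: 3^(3 + 1) = 81; next = 80
base 3: 80 = 2·3^3 + 2·3^2 + 2·3 + 2; at 4: 2·4^4 + 2·4^2 + 2·4 + 2 = 554; next = 553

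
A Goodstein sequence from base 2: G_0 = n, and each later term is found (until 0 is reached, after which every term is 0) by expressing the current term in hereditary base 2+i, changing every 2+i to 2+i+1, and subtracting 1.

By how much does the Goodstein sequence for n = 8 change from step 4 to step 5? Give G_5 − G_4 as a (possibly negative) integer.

1553800

base 2: 8 = 2^(2 + 1); at 3: 3^(3 + 1) = 81; next = 80
base 3: 80 = 2·3^3 + 2·3^2 + 2·3 + 2; at 4: 2·4^4 + 2·4^2 + 2·4 + 2 = 554; next = 553
base 4: 553 = 2·4^4 + 2·4^2 + 2·4 + 1; at 5: 2·5^5 + 2·5^2 + 2·5 + 1 = 6311; next = 6310
base 5: 6310 = 2·5^5 + 2·5^2 + 2·5; at 6: 2·6^6 + 2·6^2 + 2·6 = 93396; next = 93395
base 6: 93395 = 2·6^6 + 2·6^2 + 6 + 5; at 7: 2·7^7 + 2·7^2 + 7 + 5 = 1647196; next = 1647195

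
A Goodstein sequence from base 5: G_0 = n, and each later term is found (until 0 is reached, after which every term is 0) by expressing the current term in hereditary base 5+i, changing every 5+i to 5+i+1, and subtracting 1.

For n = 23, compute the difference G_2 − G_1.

3

i=0: 23 = 4·5 + 3 (b=5); 5→6: 4·6 + 3 = 27; 27−1 = 26
i=1: 26 = 4·6 + 2 (b=6); 6→7: 4·7 + 2 = 30; 30−1 = 29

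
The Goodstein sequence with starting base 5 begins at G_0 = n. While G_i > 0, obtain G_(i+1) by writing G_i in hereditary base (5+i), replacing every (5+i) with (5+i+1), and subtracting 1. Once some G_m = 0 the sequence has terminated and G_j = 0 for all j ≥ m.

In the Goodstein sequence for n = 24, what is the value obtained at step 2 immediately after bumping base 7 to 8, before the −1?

34

G_0 = 24. HB_5(24) = 4·5 + 4. Bump = 28. G_1 = 27.
G_1 = 27. HB_6(27) = 4·6 + 3. Bump = 31. G_2 = 30.
G_2 = 30. HB_7(30) = 4·7 + 2. Bump = 34. G_3 = 33.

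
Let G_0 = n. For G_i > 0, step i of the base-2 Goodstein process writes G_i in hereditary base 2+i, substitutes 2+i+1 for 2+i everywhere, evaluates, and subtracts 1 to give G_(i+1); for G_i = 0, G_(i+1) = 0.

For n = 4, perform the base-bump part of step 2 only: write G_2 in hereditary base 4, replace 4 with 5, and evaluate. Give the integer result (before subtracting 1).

(0) 4|_2 = 2^2 ↦ 3^3|_3 = 27 ⇒ 26
(1) 26|_3 = 2·3^2 + 2·3 + 2 ↦ 2·4^2 + 2·4 + 2|_4 = 42 ⇒ 41

61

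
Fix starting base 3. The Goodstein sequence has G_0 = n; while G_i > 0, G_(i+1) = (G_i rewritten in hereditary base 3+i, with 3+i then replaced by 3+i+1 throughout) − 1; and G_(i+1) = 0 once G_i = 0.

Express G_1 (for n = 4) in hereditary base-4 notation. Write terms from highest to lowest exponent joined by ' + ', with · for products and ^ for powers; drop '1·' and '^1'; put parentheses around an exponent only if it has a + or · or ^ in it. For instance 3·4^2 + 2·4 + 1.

G_0=4  [base 3] 3 + 1  →[3↦4]→  4 + 1 = 5  −1 ⇒ G_1=4
G_1=4  [base 4] 4  →[4↦5]→  5 = 5  −1 ⇒ G_2=4

4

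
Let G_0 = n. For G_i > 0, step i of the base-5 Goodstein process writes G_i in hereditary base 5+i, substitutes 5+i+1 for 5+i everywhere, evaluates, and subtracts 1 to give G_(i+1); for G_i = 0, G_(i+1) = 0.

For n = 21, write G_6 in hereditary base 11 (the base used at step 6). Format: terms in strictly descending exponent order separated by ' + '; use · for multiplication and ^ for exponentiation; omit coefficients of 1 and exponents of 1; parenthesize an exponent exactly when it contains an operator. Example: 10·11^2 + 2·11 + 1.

3·11 + 2

base 5: 21 = 4·5 + 1; at 6: 4·6 + 1 = 25; next = 24
base 6: 24 = 4·6; at 7: 4·7 = 28; next = 27
base 7: 27 = 3·7 + 6; at 8: 3·8 + 6 = 30; next = 29
base 8: 29 = 3·8 + 5; at 9: 3·9 + 5 = 32; next = 31
base 9: 31 = 3·9 + 4; at 10: 3·10 + 4 = 34; next = 33
base 10: 33 = 3·10 + 3; at 11: 3·11 + 3 = 36; next = 35
base 11: 35 = 3·11 + 2; at 12: 3·12 + 2 = 38; next = 37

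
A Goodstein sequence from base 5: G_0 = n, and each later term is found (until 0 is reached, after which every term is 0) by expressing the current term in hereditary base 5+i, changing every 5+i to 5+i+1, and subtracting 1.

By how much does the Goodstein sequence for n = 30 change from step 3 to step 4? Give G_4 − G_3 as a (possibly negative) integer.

G_0=30  [base 5] 5^2 + 5  →[5↦6]→  6^2 + 6 = 42  −1 ⇒ G_1=41
G_1=41  [base 6] 6^2 + 5  →[6↦7]→  7^2 + 5 = 54  −1 ⇒ G_2=53
G_2=53  [base 7] 7^2 + 4  →[7↦8]→  8^2 + 4 = 68  −1 ⇒ G_3=67
G_3=67  [base 8] 8^2 + 3  →[8↦9]→  9^2 + 3 = 84  −1 ⇒ G_4=83

16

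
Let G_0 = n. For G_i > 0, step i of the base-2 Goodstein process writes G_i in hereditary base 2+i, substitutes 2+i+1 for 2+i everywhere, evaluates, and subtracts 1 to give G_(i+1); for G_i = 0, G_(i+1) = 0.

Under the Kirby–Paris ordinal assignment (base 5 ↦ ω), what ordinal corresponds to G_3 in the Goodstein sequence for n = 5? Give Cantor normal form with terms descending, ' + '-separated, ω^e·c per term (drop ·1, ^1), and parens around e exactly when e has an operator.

ω^3·3 + ω^2·3 + ω·3 + 2

G_0 = 5. HB_2(5) = 2^2 + 1. Bump = 28. G_1 = 27.
G_1 = 27. HB_3(27) = 3^3. Bump = 256. G_2 = 255.
G_2 = 255. HB_4(255) = 3·4^3 + 3·4^2 + 3·4 + 3. Bump = 468. G_3 = 467.
G_3 = 467. HB_5(467) = 3·5^3 + 3·5^2 + 3·5 + 2. Bump = 776. G_4 = 775.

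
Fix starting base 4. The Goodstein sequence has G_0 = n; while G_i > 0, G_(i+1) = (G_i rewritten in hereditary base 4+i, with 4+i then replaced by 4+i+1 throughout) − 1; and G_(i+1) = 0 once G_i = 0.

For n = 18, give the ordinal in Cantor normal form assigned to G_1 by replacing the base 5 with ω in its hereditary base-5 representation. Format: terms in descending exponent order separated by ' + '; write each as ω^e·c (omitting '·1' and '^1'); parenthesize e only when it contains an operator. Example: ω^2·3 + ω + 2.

ω^2 + 1

18 —HB4→ 4^2 + 2 —bump→ 5^2 + 2 = 27 —(−1)→ 26
26 —HB5→ 5^2 + 1 —bump→ 6^2 + 1 = 37 —(−1)→ 36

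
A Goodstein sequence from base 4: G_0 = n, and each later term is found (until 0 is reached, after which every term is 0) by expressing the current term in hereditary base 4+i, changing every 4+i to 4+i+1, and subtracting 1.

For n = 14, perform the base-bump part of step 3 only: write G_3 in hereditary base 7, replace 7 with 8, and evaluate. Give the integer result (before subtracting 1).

14 —HB4→ 3·4 + 2 —bump→ 3·5 + 2 = 17 —(−1)→ 16
16 —HB5→ 3·5 + 1 —bump→ 3·6 + 1 = 19 —(−1)→ 18
18 —HB6→ 3·6 —bump→ 3·7 = 21 —(−1)→ 20
20 —HB7→ 2·7 + 6 —bump→ 2·8 + 6 = 22 —(−1)→ 21

22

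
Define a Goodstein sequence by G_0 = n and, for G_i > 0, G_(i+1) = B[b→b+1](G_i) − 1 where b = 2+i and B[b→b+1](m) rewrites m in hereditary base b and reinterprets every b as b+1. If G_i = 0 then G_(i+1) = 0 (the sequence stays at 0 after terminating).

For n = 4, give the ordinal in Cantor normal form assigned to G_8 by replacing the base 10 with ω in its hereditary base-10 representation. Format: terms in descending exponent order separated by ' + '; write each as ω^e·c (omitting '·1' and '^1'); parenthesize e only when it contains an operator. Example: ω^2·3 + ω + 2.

[0] 4 ≡ 2^2 (base 2). Lift 3: 27. −1: 26.
[1] 26 ≡ 2·3^2 + 2·3 + 2 (base 3). Lift 4: 42. −1: 41.
[2] 41 ≡ 2·4^2 + 2·4 + 1 (base 4). Lift 5: 61. −1: 60.
[3] 60 ≡ 2·5^2 + 2·5 (base 5). Lift 6: 84. −1: 83.
[4] 83 ≡ 2·6^2 + 6 + 5 (base 6). Lift 7: 110. −1: 109.
[5] 109 ≡ 2·7^2 + 7 + 4 (base 7). Lift 8: 140. −1: 139.
[6] 139 ≡ 2·8^2 + 8 + 3 (base 8). Lift 9: 174. −1: 173.
[7] 173 ≡ 2·9^2 + 9 + 2 (base 9). Lift 10: 212. −1: 211.

ω^2·2 + ω + 1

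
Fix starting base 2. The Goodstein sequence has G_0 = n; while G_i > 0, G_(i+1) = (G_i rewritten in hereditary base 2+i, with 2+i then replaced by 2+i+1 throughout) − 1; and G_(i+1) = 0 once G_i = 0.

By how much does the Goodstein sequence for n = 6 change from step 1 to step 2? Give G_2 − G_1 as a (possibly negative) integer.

6 —HB2→ 2^2 + 2 —bump→ 3^3 + 3 = 30 —(−1)→ 29
29 —HB3→ 3^3 + 2 —bump→ 4^4 + 2 = 258 —(−1)→ 257

228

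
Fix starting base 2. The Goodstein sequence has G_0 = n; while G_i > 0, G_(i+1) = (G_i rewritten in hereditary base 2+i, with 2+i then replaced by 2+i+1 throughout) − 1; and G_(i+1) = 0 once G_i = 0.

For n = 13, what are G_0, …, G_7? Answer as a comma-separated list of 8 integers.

13, 108, 1279, 16092, 280711, 5765998, 134219479, 3486786855

(0) 13|_2 = 2^(2 + 1) + 2^2 + 1 ↦ 3^(3 + 1) + 3^3 + 1|_3 = 109 ⇒ 108
(1) 108|_3 = 3^(3 + 1) + 3^3 ↦ 4^(4 + 1) + 4^4|_4 = 1280 ⇒ 1279
(2) 1279|_4 = 4^(4 + 1) + 3·4^3 + 3·4^2 + 3·4 + 3 ↦ 5^(5 + 1) + 3·5^3 + 3·5^2 + 3·5 + 3|_5 = 16093 ⇒ 16092
(3) 16092|_5 = 5^(5 + 1) + 3·5^3 + 3·5^2 + 3·5 + 2 ↦ 6^(6 + 1) + 3·6^3 + 3·6^2 + 3·6 + 2|_6 = 280712 ⇒ 280711
(4) 280711|_6 = 6^(6 + 1) + 3·6^3 + 3·6^2 + 3·6 + 1 ↦ 7^(7 + 1) + 3·7^3 + 3·7^2 + 3·7 + 1|_7 = 5765999 ⇒ 5765998
(5) 5765998|_7 = 7^(7 + 1) + 3·7^3 + 3·7^2 + 3·7 ↦ 8^(8 + 1) + 3·8^3 + 3·8^2 + 3·8|_8 = 134219480 ⇒ 134219479
(6) 134219479|_8 = 8^(8 + 1) + 3·8^3 + 3·8^2 + 2·8 + 7 ↦ 9^(9 + 1) + 3·9^3 + 3·9^2 + 2·9 + 7|_9 = 3486786856 ⇒ 3486786855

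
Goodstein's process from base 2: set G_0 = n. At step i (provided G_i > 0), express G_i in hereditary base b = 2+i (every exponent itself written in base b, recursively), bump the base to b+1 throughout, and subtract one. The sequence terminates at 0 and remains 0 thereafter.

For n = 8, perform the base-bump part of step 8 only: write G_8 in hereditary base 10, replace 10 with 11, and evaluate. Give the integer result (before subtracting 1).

570623341476

G_0 = 8. HB_2(8) = 2^(2 + 1). Bump = 81. G_1 = 80.
G_1 = 80. HB_3(80) = 2·3^3 + 2·3^2 + 2·3 + 2. Bump = 554. G_2 = 553.
G_2 = 553. HB_4(553) = 2·4^4 + 2·4^2 + 2·4 + 1. Bump = 6311. G_3 = 6310.
G_3 = 6310. HB_5(6310) = 2·5^5 + 2·5^2 + 2·5. Bump = 93396. G_4 = 93395.
G_4 = 93395. HB_6(93395) = 2·6^6 + 2·6^2 + 6 + 5. Bump = 1647196. G_5 = 1647195.
G_5 = 1647195. HB_7(1647195) = 2·7^7 + 2·7^2 + 7 + 4. Bump = 33554572. G_6 = 33554571.
G_6 = 33554571. HB_8(33554571) = 2·8^8 + 2·8^2 + 8 + 3. Bump = 774841152. G_7 = 774841151.
G_7 = 774841151. HB_9(774841151) = 2·9^9 + 2·9^2 + 9 + 2. Bump = 20000000212. G_8 = 20000000211.
G_8 = 20000000211. HB_10(20000000211) = 2·10^10 + 2·10^2 + 10 + 1. Bump = 570623341476. G_9 = 570623341475.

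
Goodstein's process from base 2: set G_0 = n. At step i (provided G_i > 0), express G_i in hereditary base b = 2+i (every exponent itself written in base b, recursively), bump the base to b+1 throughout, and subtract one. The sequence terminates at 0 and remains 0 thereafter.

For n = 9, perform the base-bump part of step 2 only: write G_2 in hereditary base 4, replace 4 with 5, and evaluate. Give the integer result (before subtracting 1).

(0) 9|_2 = 2^(2 + 1) + 1 ↦ 3^(3 + 1) + 1|_3 = 82 ⇒ 81
(1) 81|_3 = 3^(3 + 1) ↦ 4^(4 + 1)|_4 = 1024 ⇒ 1023
(2) 1023|_4 = 3·4^4 + 3·4^3 + 3·4^2 + 3·4 + 3 ↦ 3·5^5 + 3·5^3 + 3·5^2 + 3·5 + 3|_5 = 9843 ⇒ 9842

9843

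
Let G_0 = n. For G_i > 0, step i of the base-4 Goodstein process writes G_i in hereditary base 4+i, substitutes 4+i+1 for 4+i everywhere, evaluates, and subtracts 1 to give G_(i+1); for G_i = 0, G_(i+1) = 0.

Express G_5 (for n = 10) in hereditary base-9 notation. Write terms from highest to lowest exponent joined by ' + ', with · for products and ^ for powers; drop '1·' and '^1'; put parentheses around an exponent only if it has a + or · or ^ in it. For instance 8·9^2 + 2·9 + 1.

G_0=10  [base 4] 2·4 + 2  →[4↦5]→  2·5 + 2 = 12  −1 ⇒ G_1=11
G_1=11  [base 5] 2·5 + 1  →[5↦6]→  2·6 + 1 = 13  −1 ⇒ G_2=12
G_2=12  [base 6] 2·6  →[6↦7]→  2·7 = 14  −1 ⇒ G_3=13
G_3=13  [base 7] 7 + 6  →[7↦8]→  8 + 6 = 14  −1 ⇒ G_4=13
G_4=13  [base 8] 8 + 5  →[8↦9]→  9 + 5 = 14  −1 ⇒ G_5=13
G_5=13  [base 9] 9 + 4  →[9↦10]→  10 + 4 = 14  −1 ⇒ G_6=13

9 + 4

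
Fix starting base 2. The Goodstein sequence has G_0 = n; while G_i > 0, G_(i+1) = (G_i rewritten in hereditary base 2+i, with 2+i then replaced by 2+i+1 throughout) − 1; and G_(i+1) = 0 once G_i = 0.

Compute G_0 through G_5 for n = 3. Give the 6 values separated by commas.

step 0: 3 = 2 + 1; sub 3 for 2: 3 + 1; = 4; G_1 = 4−1 = 3
step 1: 3 = 3; sub 4 for 3: 4; = 4; G_2 = 4−1 = 3
step 2: 3 = 3; sub 5 for 4: 3; = 3; G_3 = 3−1 = 2
step 3: 2 = 2; sub 6 for 5: 2; = 2; G_4 = 2−1 = 1
step 4: 1 = 1; sub 7 for 6: 1; = 1; G_5 = 1−1 = 0

3, 3, 3, 2, 1, 0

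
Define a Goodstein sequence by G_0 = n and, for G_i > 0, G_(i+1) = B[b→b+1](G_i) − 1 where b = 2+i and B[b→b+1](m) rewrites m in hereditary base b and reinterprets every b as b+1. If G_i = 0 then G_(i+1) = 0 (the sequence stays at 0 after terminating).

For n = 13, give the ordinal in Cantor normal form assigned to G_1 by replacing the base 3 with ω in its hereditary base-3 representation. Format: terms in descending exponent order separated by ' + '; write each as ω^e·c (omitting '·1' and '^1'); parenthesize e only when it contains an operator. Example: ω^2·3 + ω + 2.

ω^(ω + 1) + ω^ω

(0) 13|_2 = 2^(2 + 1) + 2^2 + 1 ↦ 3^(3 + 1) + 3^3 + 1|_3 = 109 ⇒ 108
(1) 108|_3 = 3^(3 + 1) + 3^3 ↦ 4^(4 + 1) + 4^4|_4 = 1280 ⇒ 1279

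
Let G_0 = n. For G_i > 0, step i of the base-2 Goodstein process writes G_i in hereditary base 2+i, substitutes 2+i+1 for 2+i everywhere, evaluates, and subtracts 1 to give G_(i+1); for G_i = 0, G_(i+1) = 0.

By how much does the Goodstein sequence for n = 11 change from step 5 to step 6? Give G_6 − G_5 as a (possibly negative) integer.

128452926

step 0: 11 = 2^(2 + 1) + 2 + 1; sub 3 for 2: 3^(3 + 1) + 3 + 1; = 85; G_1 = 85−1 = 84
step 1: 84 = 3^(3 + 1) + 3; sub 4 for 3: 4^(4 + 1) + 4; = 1028; G_2 = 1028−1 = 1027
step 2: 1027 = 4^(4 + 1) + 3; sub 5 for 4: 5^(5 + 1) + 3; = 15628; G_3 = 15628−1 = 15627
step 3: 15627 = 5^(5 + 1) + 2; sub 6 for 5: 6^(6 + 1) + 2; = 279938; G_4 = 279938−1 = 279937
step 4: 279937 = 6^(6 + 1) + 1; sub 7 for 6: 7^(7 + 1) + 1; = 5764802; G_5 = 5764802−1 = 5764801
step 5: 5764801 = 7^(7 + 1); sub 8 for 7: 8^(8 + 1); = 134217728; G_6 = 134217728−1 = 134217727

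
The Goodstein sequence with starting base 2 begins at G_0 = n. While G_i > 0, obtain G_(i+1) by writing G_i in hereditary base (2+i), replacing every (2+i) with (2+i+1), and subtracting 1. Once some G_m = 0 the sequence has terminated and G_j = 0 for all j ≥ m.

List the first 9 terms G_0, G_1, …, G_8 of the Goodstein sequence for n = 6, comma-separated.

base 2: 6 = 2^2 + 2; at 3: 3^3 + 3 = 30; next = 29
base 3: 29 = 3^3 + 2; at 4: 4^4 + 2 = 258; next = 257
base 4: 257 = 4^4 + 1; at 5: 5^5 + 1 = 3126; next = 3125
base 5: 3125 = 5^5; at 6: 6^6 = 46656; next = 46655
base 6: 46655 = 5·6^5 + 5·6^4 + 5·6^3 + 5·6^2 + 5·6 + 5; at 7: 5·7^5 + 5·7^4 + 5·7^3 + 5·7^2 + 5·7 + 5 = 98040; next = 98039
base 7: 98039 = 5·7^5 + 5·7^4 + 5·7^3 + 5·7^2 + 5·7 + 4; at 8: 5·8^5 + 5·8^4 + 5·8^3 + 5·8^2 + 5·8 + 4 = 187244; next = 187243
base 8: 187243 = 5·8^5 + 5·8^4 + 5·8^3 + 5·8^2 + 5·8 + 3; at 9: 5·9^5 + 5·9^4 + 5·9^3 + 5·9^2 + 5·9 + 3 = 332148; next = 332147
base 9: 332147 = 5·9^5 + 5·9^4 + 5·9^3 + 5·9^2 + 5·9 + 2; at 10: 5·10^5 + 5·10^4 + 5·10^3 + 5·10^2 + 5·10 + 2 = 555552; next = 555551

6, 29, 257, 3125, 46655, 98039, 187243, 332147, 555551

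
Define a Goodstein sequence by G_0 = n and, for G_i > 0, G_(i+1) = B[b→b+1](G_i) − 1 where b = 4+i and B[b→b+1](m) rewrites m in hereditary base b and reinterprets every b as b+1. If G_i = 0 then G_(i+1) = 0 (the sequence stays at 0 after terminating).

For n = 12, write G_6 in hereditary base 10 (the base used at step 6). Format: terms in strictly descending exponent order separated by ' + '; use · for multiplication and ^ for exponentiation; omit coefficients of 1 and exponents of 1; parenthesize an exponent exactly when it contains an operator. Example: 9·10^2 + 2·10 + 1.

i=0: 12 = 3·4 (b=4); 4→5: 3·5 = 15; 15−1 = 14
i=1: 14 = 2·5 + 4 (b=5); 5→6: 2·6 + 4 = 16; 16−1 = 15
i=2: 15 = 2·6 + 3 (b=6); 6→7: 2·7 + 3 = 17; 17−1 = 16
i=3: 16 = 2·7 + 2 (b=7); 7→8: 2·8 + 2 = 18; 18−1 = 17
i=4: 17 = 2·8 + 1 (b=8); 8→9: 2·9 + 1 = 19; 19−1 = 18
i=5: 18 = 2·9 (b=9); 9→10: 2·10 = 20; 20−1 = 19
i=6: 19 = 10 + 9 (b=10); 10→11: 11 + 9 = 20; 20−1 = 19

10 + 9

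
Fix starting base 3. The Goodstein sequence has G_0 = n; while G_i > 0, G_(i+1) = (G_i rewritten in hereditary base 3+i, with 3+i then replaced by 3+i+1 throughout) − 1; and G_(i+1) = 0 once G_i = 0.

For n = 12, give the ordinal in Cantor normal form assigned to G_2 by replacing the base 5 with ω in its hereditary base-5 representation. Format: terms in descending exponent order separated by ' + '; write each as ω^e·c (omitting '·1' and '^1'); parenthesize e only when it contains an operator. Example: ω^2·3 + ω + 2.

ω^2 + 2

base 3: 12 = 3^2 + 3; at 4: 4^2 + 4 = 20; next = 19
base 4: 19 = 4^2 + 3; at 5: 5^2 + 3 = 28; next = 27
base 5: 27 = 5^2 + 2; at 6: 6^2 + 2 = 38; next = 37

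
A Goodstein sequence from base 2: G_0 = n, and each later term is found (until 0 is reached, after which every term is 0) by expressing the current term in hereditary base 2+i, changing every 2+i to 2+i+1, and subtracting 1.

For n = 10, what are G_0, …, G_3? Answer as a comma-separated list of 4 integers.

step 0: 10 = 2^(2 + 1) + 2; sub 3 for 2: 3^(3 + 1) + 3; = 84; G_1 = 84−1 = 83
step 1: 83 = 3^(3 + 1) + 2; sub 4 for 3: 4^(4 + 1) + 2; = 1026; G_2 = 1026−1 = 1025
step 2: 1025 = 4^(4 + 1) + 1; sub 5 for 4: 5^(5 + 1) + 1; = 15626; G_3 = 15626−1 = 15625

10, 83, 1025, 15625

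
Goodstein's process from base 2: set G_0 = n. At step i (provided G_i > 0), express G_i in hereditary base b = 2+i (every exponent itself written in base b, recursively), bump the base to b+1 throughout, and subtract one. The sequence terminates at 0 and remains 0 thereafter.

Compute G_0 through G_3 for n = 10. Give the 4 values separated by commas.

10, 83, 1025, 15625

G_0=10  [base 2] 2^(2 + 1) + 2  →[2↦3]→  3^(3 + 1) + 3 = 84  −1 ⇒ G_1=83
G_1=83  [base 3] 3^(3 + 1) + 2  →[3↦4]→  4^(4 + 1) + 2 = 1026  −1 ⇒ G_2=1025
G_2=1025  [base 4] 4^(4 + 1) + 1  →[4↦5]→  5^(5 + 1) + 1 = 15626  −1 ⇒ G_3=15625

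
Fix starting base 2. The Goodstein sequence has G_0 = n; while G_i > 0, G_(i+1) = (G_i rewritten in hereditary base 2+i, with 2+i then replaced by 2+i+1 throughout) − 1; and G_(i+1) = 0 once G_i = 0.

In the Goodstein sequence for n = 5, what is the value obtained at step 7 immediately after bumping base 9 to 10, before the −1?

3326

5 —HB2→ 2^2 + 1 —bump→ 3^3 + 1 = 28 —(−1)→ 27
27 —HB3→ 3^3 —bump→ 4^4 = 256 —(−1)→ 255
255 —HB4→ 3·4^3 + 3·4^2 + 3·4 + 3 —bump→ 3·5^3 + 3·5^2 + 3·5 + 3 = 468 —(−1)→ 467
467 —HB5→ 3·5^3 + 3·5^2 + 3·5 + 2 —bump→ 3·6^3 + 3·6^2 + 3·6 + 2 = 776 —(−1)→ 775
775 —HB6→ 3·6^3 + 3·6^2 + 3·6 + 1 —bump→ 3·7^3 + 3·7^2 + 3·7 + 1 = 1198 —(−1)→ 1197
1197 —HB7→ 3·7^3 + 3·7^2 + 3·7 —bump→ 3·8^3 + 3·8^2 + 3·8 = 1752 —(−1)→ 1751
1751 —HB8→ 3·8^3 + 3·8^2 + 2·8 + 7 —bump→ 3·9^3 + 3·9^2 + 2·9 + 7 = 2455 —(−1)→ 2454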